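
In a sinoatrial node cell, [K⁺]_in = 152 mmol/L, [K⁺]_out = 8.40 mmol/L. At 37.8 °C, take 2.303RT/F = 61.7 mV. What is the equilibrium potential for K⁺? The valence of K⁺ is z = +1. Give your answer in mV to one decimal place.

E = (61.7/z) · log₁₀([K⁺]_out/[K⁺]_in) with z = +1.
= (61.7/1) · log₁₀(8.40/152) = 61.70 · log₁₀(0.05526)
= 61.70 · (-1.2576) = -77.59 mV

-77.6 mV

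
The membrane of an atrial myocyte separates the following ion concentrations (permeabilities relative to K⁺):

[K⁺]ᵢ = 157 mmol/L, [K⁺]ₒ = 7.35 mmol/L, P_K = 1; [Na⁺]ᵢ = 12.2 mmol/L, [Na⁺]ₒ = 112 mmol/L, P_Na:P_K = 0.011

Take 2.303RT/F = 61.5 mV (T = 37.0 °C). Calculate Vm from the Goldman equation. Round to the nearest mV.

-78 mV

Vm = 61.5 · log₁₀[(Σ P·[cation]ₒ + Σ P·[anion]ᵢ) / (Σ P·[cation]ᵢ + Σ P·[anion]ₒ)]
Numerator = 1×7.35 + 0.011×112 = 8.582
Denominator = 1×157 + 0.011×12.2 = 157.1
Vm = 61.5 · log₁₀(0.054616) = 61.5 × (-1.2627) = -77.65 mV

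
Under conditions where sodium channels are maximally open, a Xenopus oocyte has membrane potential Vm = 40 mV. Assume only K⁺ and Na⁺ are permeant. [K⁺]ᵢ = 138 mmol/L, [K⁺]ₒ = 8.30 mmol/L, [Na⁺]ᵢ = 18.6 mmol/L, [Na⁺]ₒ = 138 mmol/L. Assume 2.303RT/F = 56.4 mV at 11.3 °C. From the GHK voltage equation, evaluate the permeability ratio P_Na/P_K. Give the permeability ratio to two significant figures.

Let α = P_Na/P_K. GHK: Vm = 56.4·log₁₀[(Kₒ + α·Naₒ)/(Kᵢ + α·Naᵢ)].
10^(Vm/56.4) = 10^(40.0/56.4) = 5.1194
So 5.1194·(Kᵢ + α·Naᵢ) = Kₒ + α·Naₒ → α = (5.1194·138.0 − 8.3) / (138.0 − 5.1194·18.6)
α = (706.5 − 8.3) / (138.0 − 95.22) = 698.2/42.78 = 16.32

16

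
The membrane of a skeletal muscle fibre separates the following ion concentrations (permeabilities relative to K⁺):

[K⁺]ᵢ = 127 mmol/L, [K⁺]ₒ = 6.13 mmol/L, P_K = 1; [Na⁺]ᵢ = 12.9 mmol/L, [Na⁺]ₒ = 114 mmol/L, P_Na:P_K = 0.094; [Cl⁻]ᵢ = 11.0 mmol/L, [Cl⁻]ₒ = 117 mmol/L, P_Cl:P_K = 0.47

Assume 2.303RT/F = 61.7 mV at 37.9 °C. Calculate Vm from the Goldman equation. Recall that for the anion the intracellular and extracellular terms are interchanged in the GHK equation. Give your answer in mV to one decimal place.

Vm = 61.7 · log₁₀[(Σ P·[cation]ₒ + Σ P·[anion]ᵢ) / (Σ P·[cation]ᵢ + Σ P·[anion]ₒ)]
Numerator = 1×6.13 + 0.094×114 + 0.47×11.0 = 22.02
Denominator = 1×127 + 0.094×12.9 + 0.47×117 = 183.2
Vm = 61.7 · log₁₀(0.12017) = 61.7 × (-0.9202) = -56.78 mV

-56.8 mV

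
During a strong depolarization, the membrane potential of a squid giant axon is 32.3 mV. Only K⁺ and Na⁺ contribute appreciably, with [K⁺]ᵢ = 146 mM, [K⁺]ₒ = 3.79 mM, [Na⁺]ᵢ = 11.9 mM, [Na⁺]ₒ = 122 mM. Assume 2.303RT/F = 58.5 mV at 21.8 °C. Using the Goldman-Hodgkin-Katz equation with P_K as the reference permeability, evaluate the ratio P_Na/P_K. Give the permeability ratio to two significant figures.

Let α = P_Na/P_K. GHK: Vm = 58.5·log₁₀[(Kₒ + α·Naₒ)/(Kᵢ + α·Naᵢ)].
10^(Vm/58.5) = 10^(32.3/58.5) = 3.5656
So 3.5656·(Kᵢ + α·Naᵢ) = Kₒ + α·Naₒ → α = (3.5656·146.0 − 3.79) / (122.0 − 3.5656·11.9)
α = (520.6 − 3.79) / (122.0 − 42.43) = 516.8/79.57 = 6.495

6.5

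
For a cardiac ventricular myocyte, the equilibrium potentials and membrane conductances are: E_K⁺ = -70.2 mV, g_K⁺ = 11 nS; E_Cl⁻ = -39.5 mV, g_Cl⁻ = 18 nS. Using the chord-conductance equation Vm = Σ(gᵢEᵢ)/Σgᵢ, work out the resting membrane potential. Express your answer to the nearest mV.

Σ gᵢEᵢ = 11·(-70.2) + 18·(-39.5) = -1483.20
Σ gᵢ = 11 + 18 = 29
Vm = -1483.20 / 29 = -51.14 mV

-51 mV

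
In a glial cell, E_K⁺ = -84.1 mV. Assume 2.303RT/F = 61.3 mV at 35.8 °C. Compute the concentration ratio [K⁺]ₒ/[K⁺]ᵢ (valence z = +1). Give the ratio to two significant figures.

log₁₀([out]/[in]) = E·z/(61.3) = -84.1 × 1 / 61.3 = -1.3719
[out]/[in] = 10^(-1.3719) = 0.04247

0.042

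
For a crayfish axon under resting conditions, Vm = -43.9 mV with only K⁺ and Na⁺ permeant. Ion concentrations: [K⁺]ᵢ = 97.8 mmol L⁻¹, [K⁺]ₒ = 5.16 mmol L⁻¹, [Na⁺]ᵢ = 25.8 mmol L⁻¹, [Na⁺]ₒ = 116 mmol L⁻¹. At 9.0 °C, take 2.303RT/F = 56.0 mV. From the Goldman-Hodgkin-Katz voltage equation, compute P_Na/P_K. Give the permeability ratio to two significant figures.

0.098

Let α = P_Na/P_K. GHK: Vm = 56.0·log₁₀[(Kₒ + α·Naₒ)/(Kᵢ + α·Naᵢ)].
10^(Vm/56.0) = 10^(-43.9/56.0) = 0.16446
So 0.16446·(Kᵢ + α·Naᵢ) = Kₒ + α·Naₒ → α = (0.16446·97.8 − 5.16) / (116.0 − 0.16446·25.8)
α = (16.08 − 5.16) / (116.0 − 4.243) = 10.92/111.8 = 0.09775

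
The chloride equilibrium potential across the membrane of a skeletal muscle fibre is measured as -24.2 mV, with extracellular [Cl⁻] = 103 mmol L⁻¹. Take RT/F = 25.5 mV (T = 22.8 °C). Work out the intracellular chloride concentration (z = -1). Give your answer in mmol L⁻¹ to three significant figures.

39.9 mmol L⁻¹

Nernst: E = (25.5/-1) · ln([out]/[in]), so ln([out]/[in]) = -24.2 × -1 / 25.5 = 0.9490.
[out]/[in] = e^(0.9490) = 2.583.
[in] = 103 / 2.583 = 39.87 mmol L⁻¹.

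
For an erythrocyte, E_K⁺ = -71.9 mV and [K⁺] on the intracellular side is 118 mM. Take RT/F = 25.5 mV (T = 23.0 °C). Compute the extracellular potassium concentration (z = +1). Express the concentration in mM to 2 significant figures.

7.0 mM

Nernst: E = (25.5/1) · ln([out]/[in]), so ln([out]/[in]) = -71.9 × 1 / 25.5 = -2.8196.
[out]/[in] = e^(-2.8196) = 0.05963.
[out] = 0.05963 × 118 = 7.036 mM.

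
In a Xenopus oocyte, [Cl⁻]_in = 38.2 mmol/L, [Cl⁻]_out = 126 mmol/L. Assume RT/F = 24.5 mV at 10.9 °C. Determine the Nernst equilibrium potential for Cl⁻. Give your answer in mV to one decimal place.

-29.2 mV

E = (24.5/z) · ln([Cl⁻]_out/[Cl⁻]_in) with z = -1.
For an anion, dividing by z = -1 reverses the sign.
= (24.5/-1) · ln(126/38.2) = -24.50 · ln(3.298)
= -24.50 · (1.1934) = -29.24 mV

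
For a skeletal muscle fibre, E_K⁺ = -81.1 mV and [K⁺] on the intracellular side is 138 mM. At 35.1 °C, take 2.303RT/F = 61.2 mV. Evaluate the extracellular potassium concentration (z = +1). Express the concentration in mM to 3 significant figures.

6.53 mM

Nernst: E = (61.2/1) · log₁₀([out]/[in]), so log₁₀([out]/[in]) = -81.1 × 1 / 61.2 = -1.3252.
[out]/[in] = 10^(-1.3252) = 0.0473.
[out] = 0.0473 × 138 = 6.527 mM.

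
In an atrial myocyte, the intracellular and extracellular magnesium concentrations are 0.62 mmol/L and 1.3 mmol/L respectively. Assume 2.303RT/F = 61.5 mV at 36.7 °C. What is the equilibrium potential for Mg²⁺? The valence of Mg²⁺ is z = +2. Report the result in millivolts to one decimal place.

9.9 mV

E = (61.5/z) · log₁₀([Mg²⁺]_out/[Mg²⁺]_in) with z = +2.
= (61.5/2) · log₁₀(1.3/0.62) = 30.75 · log₁₀(2.097)
= 30.75 · (0.3216) = 9.89 mV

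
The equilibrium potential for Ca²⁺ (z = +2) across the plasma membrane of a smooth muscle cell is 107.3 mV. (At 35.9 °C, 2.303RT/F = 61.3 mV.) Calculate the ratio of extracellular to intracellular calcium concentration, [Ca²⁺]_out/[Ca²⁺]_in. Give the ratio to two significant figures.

3200

log₁₀([out]/[in]) = E·z/(61.3) = 107.3 × 2 / 61.3 = 3.5008
[out]/[in] = 10^(3.5008) = 3168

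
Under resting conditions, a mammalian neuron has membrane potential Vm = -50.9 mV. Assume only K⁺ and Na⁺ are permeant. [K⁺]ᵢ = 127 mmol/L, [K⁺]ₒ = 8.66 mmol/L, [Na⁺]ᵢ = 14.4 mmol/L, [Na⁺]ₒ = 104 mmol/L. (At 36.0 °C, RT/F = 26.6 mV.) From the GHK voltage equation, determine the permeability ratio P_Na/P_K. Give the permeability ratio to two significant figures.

0.099

Let α = P_Na/P_K. GHK: Vm = 26.6·ln[(Kₒ + α·Naₒ)/(Kᵢ + α·Naᵢ)].
e^(Vm/26.6) = e^(-50.9/26.6) = 0.14756
So 0.14756·(Kᵢ + α·Naᵢ) = Kₒ + α·Naₒ → α = (0.14756·127.0 − 8.66) / (104.0 − 0.14756·14.4)
α = (18.74 − 8.66) / (104.0 − 2.125) = 10.08/101.9 = 0.09894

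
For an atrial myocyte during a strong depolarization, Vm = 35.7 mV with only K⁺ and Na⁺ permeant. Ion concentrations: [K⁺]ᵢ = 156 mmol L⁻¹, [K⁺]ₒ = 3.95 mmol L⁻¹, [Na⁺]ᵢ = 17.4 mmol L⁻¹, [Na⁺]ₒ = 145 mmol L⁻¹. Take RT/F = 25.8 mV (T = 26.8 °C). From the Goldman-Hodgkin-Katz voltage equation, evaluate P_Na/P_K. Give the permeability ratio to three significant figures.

Let α = P_Na/P_K. GHK: Vm = 25.8·ln[(Kₒ + α·Naₒ)/(Kᵢ + α·Naᵢ)].
e^(Vm/25.8) = e^(35.7/25.8) = 3.9897
So 3.9897·(Kᵢ + α·Naᵢ) = Kₒ + α·Naₒ → α = (3.9897·156.0 − 3.95) / (145.0 − 3.9897·17.4)
α = (622.4 − 3.95) / (145.0 − 69.42) = 618.4/75.58 = 8.183

8.18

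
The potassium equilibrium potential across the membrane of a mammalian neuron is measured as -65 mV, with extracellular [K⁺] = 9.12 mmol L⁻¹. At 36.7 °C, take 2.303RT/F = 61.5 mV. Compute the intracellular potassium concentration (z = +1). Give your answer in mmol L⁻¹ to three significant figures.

104 mmol L⁻¹

Nernst: E = (61.5/1) · log₁₀([out]/[in]), so log₁₀([out]/[in]) = -65.0 × 1 / 61.5 = -1.0569.
[out]/[in] = 10^(-1.0569) = 0.08772.
[in] = 9.12 / 0.08772 = 104 mmol L⁻¹.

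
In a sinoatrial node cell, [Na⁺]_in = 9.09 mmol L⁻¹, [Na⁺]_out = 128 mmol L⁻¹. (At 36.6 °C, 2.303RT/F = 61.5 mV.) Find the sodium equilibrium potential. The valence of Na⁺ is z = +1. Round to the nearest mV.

E = (61.5/z) · log₁₀([Na⁺]_out/[Na⁺]_in) with z = +1.
= (61.5/1) · log₁₀(128/9.09) = 61.50 · log₁₀(14.08)
= 61.50 · (1.1486) = 70.64 mV

71 mV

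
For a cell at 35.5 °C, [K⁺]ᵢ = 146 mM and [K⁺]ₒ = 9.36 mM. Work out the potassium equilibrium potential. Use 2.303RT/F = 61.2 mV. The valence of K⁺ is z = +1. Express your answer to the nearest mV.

E = (61.2/z) · log₁₀([K⁺]_out/[K⁺]_in) with z = +1.
= (61.2/1) · log₁₀(9.36/146) = 61.20 · log₁₀(0.06411)
= 61.20 · (-1.1931) = -73.02 mV

-73 mV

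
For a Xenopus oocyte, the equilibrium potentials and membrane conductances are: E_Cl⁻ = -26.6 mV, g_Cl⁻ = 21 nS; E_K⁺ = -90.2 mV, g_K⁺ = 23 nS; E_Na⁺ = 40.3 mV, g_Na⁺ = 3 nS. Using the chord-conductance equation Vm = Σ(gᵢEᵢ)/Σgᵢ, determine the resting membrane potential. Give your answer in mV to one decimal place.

-53.5 mV

Σ gᵢEᵢ = 21·(-26.6) + 23·(-90.2) + 3·(40.3) = -2512.30
Σ gᵢ = 21 + 23 + 3 = 47
Vm = -2512.30 / 47 = -53.45 mV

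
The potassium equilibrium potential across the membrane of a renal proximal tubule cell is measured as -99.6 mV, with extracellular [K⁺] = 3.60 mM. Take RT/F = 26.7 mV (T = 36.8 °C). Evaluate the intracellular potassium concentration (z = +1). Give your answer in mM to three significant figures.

150 mM

Nernst: E = (26.7/1) · ln([out]/[in]), so ln([out]/[in]) = -99.6 × 1 / 26.7 = -3.7303.
[out]/[in] = e^(-3.7303) = 0.02398.
[in] = 3.60 / 0.02398 = 150.1 mM.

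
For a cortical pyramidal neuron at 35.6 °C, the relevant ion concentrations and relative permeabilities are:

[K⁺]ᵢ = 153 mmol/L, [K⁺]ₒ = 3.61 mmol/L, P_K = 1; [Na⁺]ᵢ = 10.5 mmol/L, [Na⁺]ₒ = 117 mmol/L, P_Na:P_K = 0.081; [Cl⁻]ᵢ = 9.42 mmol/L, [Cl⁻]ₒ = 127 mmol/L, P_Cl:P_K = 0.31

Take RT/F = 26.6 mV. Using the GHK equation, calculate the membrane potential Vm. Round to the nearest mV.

Vm = 26.6 · ln[(Σ P·[cation]ₒ + Σ P·[anion]ᵢ) / (Σ P·[cation]ᵢ + Σ P·[anion]ₒ)]
Numerator = 1×3.61 + 0.081×117 + 0.31×9.42 = 16.01
Denominator = 1×153 + 0.081×10.5 + 0.31×127 = 193.2
Vm = 26.6 · ln(0.082844) = 26.6 × (-2.4908) = -66.26 mV

-66 mV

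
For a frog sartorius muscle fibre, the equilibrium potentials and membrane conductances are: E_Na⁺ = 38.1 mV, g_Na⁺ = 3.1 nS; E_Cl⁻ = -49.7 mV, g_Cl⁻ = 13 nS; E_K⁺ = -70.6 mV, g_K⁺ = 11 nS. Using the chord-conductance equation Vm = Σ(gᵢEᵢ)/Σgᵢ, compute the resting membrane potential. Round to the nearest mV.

Σ gᵢEᵢ = 3.1·(38.1) + 13·(-49.7) + 11·(-70.6) = -1304.59
Σ gᵢ = 3.1 + 13 + 11 = 27.1
Vm = -1304.59 / 27.1 = -48.14 mV

-48 mV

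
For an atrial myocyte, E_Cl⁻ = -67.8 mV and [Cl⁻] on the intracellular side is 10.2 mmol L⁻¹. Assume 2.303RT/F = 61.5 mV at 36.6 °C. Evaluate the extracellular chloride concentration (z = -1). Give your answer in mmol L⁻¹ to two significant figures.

Nernst: E = (61.5/-1) · log₁₀([out]/[in]), so log₁₀([out]/[in]) = -67.8 × -1 / 61.5 = 1.1024.
[out]/[in] = 10^(1.1024) = 12.66.
[out] = 12.66 × 10.2 = 129.1 mmol L⁻¹.

130 mmol L⁻¹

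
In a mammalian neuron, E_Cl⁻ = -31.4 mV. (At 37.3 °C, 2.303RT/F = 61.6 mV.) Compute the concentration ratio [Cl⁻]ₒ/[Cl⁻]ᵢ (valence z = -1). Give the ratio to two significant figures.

log₁₀([out]/[in]) = E·z/(61.6) = -31.4 × -1 / 61.6 = 0.5097
[out]/[in] = 10^(0.5097) = 3.234

3.2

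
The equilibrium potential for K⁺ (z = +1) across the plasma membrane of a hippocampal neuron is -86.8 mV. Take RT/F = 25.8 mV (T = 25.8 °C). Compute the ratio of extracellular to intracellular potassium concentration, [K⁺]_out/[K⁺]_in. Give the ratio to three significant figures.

ln([out]/[in]) = E·z/(25.8) = -86.8 × 1 / 25.8 = -3.3643
[out]/[in] = e^(-3.3643) = 0.03458

0.0346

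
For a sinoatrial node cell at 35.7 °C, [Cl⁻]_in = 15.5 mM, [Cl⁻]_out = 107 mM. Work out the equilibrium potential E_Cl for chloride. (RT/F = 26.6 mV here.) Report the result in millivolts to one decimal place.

-51.4 mV

E = (26.6/z) · ln([Cl⁻]_out/[Cl⁻]_in) with z = -1.
For an anion, dividing by z = -1 reverses the sign.
= (26.6/-1) · ln(107/15.5) = -26.60 · ln(6.903)
= -26.60 · (1.9320) = -51.39 mV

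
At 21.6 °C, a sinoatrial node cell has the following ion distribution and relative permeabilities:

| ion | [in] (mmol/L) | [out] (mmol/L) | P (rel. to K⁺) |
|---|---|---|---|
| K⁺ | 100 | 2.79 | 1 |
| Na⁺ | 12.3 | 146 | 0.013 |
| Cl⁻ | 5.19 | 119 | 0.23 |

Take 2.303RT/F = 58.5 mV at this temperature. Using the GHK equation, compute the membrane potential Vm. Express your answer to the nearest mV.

Vm = 58.5 · log₁₀[(Σ P·[cation]ₒ + Σ P·[anion]ᵢ) / (Σ P·[cation]ᵢ + Σ P·[anion]ₒ)]
Numerator = 1×2.79 + 0.013×146 + 0.23×5.19 = 5.882
Denominator = 1×100 + 0.013×12.3 + 0.23×119 = 127.5
Vm = 58.5 · log₁₀(0.04612) = 58.5 × (-1.3361) = -78.16 mV

-78 mV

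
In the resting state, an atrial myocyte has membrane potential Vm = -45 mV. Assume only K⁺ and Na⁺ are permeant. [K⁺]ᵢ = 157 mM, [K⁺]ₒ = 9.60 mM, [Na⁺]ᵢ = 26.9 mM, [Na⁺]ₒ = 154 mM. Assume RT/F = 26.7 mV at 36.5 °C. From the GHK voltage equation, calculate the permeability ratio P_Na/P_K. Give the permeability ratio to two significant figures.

Let α = P_Na/P_K. GHK: Vm = 26.7·ln[(Kₒ + α·Naₒ)/(Kᵢ + α·Naᵢ)].
e^(Vm/26.7) = e^(-45.0/26.7) = 0.18537
So 0.18537·(Kᵢ + α·Naᵢ) = Kₒ + α·Naₒ → α = (0.18537·157.0 − 9.6) / (154.0 − 0.18537·26.9)
α = (29.1 − 9.6) / (154.0 − 4.986) = 19.5/149 = 0.1309

0.13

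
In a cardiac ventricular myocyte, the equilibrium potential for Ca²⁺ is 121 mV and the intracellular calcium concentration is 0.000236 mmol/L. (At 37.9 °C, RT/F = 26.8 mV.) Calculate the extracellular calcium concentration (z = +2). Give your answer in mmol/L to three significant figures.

1.97 mmol/L

Nernst: E = (26.8/2) · ln([out]/[in]), so ln([out]/[in]) = 121.0 × 2 / 26.8 = 9.0299.
[out]/[in] = e^(9.0299) = 8349.
[out] = 8349 × 0.000236 = 1.97 mmol/L.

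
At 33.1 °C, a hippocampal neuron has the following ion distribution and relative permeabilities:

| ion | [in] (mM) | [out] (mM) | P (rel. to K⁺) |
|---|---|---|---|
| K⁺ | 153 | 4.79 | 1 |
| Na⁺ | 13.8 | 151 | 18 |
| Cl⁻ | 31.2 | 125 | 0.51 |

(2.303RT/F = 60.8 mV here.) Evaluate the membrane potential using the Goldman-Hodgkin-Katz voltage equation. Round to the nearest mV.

47 mV

Vm = 60.8 · log₁₀[(Σ P·[cation]ₒ + Σ P·[anion]ᵢ) / (Σ P·[cation]ᵢ + Σ P·[anion]ₒ)]
Numerator = 1×4.79 + 18×151 + 0.51×31.2 = 2739
Denominator = 1×153 + 18×13.8 + 0.51×125 = 465.1
Vm = 60.8 · log₁₀(5.8878) = 60.8 × (0.7700) = 46.81 mV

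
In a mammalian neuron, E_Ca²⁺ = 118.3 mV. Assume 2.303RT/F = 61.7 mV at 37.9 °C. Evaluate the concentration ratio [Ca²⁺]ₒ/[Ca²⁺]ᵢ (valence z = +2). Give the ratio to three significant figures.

6830

log₁₀([out]/[in]) = E·z/(61.7) = 118.3 × 2 / 61.7 = 3.8347
[out]/[in] = 10^(3.8347) = 6834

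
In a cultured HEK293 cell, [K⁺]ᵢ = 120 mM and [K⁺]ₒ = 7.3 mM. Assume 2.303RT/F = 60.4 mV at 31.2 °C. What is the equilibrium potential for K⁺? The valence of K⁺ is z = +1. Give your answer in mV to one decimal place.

-73.4 mV

E = (60.4/z) · log₁₀([K⁺]_out/[K⁺]_in) with z = +1.
= (60.4/1) · log₁₀(7.3/120) = 60.40 · log₁₀(0.06083)
= 60.40 · (-1.2159) = -73.44 mV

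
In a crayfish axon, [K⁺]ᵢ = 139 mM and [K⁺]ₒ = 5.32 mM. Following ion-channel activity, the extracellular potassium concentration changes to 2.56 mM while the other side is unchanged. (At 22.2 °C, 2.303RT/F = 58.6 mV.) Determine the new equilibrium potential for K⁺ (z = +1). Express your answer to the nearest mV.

-102 mV

After the shift: [K⁺]_out = 2.56, [K⁺]_in = 139 mM.
E_new = (58.6/1)·log₁₀(2.56/139) = 58.60 · (-1.7348) = -101.66 mV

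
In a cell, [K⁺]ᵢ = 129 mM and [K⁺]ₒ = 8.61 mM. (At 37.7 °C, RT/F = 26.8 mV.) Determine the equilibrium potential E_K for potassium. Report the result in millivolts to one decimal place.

-72.5 mV

E = (26.8/z) · ln([K⁺]_out/[K⁺]_in) with z = +1.
= (26.8/1) · ln(8.61/129) = 26.80 · ln(0.06674)
= 26.80 · (-2.7069) = -72.54 mV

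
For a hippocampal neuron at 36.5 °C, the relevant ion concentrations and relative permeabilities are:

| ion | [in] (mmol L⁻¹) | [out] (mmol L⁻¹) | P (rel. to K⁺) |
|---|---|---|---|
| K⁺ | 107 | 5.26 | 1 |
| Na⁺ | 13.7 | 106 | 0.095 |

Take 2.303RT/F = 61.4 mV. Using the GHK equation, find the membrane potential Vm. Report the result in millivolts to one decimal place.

Vm = 61.4 · log₁₀[(Σ P·[cation]ₒ + Σ P·[anion]ᵢ) / (Σ P·[cation]ᵢ + Σ P·[anion]ₒ)]
Numerator = 1×5.26 + 0.095×106 = 15.33
Denominator = 1×107 + 0.095×13.7 = 108.3
Vm = 61.4 · log₁₀(0.14155) = 61.4 × (-0.8491) = -52.13 mV

-52.1 mV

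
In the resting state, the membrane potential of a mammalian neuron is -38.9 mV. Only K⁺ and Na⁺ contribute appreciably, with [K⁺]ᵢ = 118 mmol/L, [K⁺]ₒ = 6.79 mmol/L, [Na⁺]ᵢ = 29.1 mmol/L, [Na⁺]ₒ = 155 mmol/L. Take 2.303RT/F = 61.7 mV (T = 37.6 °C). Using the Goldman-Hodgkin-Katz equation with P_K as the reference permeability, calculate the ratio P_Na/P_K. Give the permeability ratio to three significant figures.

Let α = P_Na/P_K. GHK: Vm = 61.7·log₁₀[(Kₒ + α·Naₒ)/(Kᵢ + α·Naᵢ)].
10^(Vm/61.7) = 10^(-38.9/61.7) = 0.23417
So 0.23417·(Kᵢ + α·Naᵢ) = Kₒ + α·Naₒ → α = (0.23417·118.0 − 6.79) / (155.0 − 0.23417·29.1)
α = (27.63 − 6.79) / (155.0 − 6.814) = 20.84/148.2 = 0.1406

0.141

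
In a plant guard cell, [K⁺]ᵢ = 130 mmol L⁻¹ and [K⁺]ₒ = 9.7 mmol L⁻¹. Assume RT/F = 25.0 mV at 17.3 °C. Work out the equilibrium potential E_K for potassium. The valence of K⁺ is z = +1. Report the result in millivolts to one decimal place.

E = (25.0/z) · ln([K⁺]_out/[K⁺]_in) with z = +1.
= (25.0/1) · ln(9.7/130) = 25.00 · ln(0.07462)
= 25.00 · (-2.5954) = -64.89 mV

-64.9 mV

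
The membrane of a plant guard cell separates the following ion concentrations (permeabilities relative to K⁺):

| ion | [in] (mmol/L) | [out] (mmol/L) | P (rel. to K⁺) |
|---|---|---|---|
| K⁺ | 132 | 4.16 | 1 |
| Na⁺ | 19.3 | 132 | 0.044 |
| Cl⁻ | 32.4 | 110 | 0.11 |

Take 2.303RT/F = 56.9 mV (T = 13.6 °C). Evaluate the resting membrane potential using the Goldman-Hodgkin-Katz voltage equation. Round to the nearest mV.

-59 mV

Vm = 56.9 · log₁₀[(Σ P·[cation]ₒ + Σ P·[anion]ᵢ) / (Σ P·[cation]ᵢ + Σ P·[anion]ₒ)]
Numerator = 1×4.16 + 0.044×132 + 0.11×32.4 = 13.53
Denominator = 1×132 + 0.044×19.3 + 0.11×110 = 144.9
Vm = 56.9 · log₁₀(0.093357) = 56.9 × (-1.0299) = -58.60 mV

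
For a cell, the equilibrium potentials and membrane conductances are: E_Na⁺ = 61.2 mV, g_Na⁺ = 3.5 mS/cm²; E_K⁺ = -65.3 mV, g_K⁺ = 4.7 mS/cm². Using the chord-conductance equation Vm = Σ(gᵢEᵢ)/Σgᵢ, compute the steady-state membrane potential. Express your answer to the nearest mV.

-11 mV

Σ gᵢEᵢ = 3.5·(61.2) + 4.7·(-65.3) = -92.71
Σ gᵢ = 3.5 + 4.7 = 8.2
Vm = -92.71 / 8.2 = -11.31 mV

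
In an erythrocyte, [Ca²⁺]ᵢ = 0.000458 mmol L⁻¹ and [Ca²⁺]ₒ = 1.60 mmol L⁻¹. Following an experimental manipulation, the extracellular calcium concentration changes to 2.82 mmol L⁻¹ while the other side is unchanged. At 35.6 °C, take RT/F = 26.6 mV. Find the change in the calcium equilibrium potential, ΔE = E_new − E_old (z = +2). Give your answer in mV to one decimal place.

7.5 mV

E_old = (26.6/2)·ln(1.60/0.000458) = 108.51 mV
E_new = (26.6/2)·ln(2.82/0.000458) = 116.05 mV
ΔE = 116.05 − (108.51) = 7.54 mV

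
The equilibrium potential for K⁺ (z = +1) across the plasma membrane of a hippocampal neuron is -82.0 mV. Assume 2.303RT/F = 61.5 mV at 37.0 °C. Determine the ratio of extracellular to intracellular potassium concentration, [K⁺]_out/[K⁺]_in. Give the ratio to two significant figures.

log₁₀([out]/[in]) = E·z/(61.5) = -82.0 × 1 / 61.5 = -1.3333
[out]/[in] = 10^(-1.3333) = 0.04642

0.046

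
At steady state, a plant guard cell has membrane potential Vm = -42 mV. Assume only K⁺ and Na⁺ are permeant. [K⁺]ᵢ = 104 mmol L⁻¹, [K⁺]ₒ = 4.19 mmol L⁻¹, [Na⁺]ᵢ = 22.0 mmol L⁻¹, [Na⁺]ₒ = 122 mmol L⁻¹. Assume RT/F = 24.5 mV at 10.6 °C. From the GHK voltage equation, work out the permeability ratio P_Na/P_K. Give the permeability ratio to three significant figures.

Let α = P_Na/P_K. GHK: Vm = 24.5·ln[(Kₒ + α·Naₒ)/(Kᵢ + α·Naᵢ)].
e^(Vm/24.5) = e^(-42.0/24.5) = 0.18009
So 0.18009·(Kᵢ + α·Naᵢ) = Kₒ + α·Naₒ → α = (0.18009·104.0 − 4.19) / (122.0 − 0.18009·22.0)
α = (18.73 − 4.19) / (122.0 − 3.962) = 14.54/118 = 0.1232

0.123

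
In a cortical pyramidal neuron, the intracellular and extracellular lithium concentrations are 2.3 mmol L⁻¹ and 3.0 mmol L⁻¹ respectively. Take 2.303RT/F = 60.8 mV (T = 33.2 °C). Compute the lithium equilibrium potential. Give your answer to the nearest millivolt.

7 mV

E = (60.8/z) · log₁₀([Li⁺]_out/[Li⁺]_in) with z = +1.
= (60.8/1) · log₁₀(3.0/2.3) = 60.80 · log₁₀(1.304)
= 60.80 · (0.1154) = 7.02 mV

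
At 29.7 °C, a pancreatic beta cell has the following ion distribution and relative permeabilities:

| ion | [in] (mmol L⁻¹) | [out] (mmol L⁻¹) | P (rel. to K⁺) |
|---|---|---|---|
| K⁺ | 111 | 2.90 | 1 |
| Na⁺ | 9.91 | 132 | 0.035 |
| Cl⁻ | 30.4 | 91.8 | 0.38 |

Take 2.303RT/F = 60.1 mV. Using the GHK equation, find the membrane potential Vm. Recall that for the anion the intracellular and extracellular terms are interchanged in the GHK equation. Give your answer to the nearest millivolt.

-53 mV

Vm = 60.1 · log₁₀[(Σ P·[cation]ₒ + Σ P·[anion]ᵢ) / (Σ P·[cation]ᵢ + Σ P·[anion]ₒ)]
Numerator = 1×2.90 + 0.035×132 + 0.38×30.4 = 19.07
Denominator = 1×111 + 0.035×9.91 + 0.38×91.8 = 146.2
Vm = 60.1 · log₁₀(0.13042) = 60.1 × (-0.8846) = -53.17 mV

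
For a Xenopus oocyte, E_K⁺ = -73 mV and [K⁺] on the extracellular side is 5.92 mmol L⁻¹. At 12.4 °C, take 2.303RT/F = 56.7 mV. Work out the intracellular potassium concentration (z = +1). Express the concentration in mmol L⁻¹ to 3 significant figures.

115 mmol L⁻¹

Nernst: E = (56.7/1) · log₁₀([out]/[in]), so log₁₀([out]/[in]) = -73.0 × 1 / 56.7 = -1.2875.
[out]/[in] = 10^(-1.2875) = 0.05158.
[in] = 5.92 / 0.05158 = 114.8 mmol L⁻¹.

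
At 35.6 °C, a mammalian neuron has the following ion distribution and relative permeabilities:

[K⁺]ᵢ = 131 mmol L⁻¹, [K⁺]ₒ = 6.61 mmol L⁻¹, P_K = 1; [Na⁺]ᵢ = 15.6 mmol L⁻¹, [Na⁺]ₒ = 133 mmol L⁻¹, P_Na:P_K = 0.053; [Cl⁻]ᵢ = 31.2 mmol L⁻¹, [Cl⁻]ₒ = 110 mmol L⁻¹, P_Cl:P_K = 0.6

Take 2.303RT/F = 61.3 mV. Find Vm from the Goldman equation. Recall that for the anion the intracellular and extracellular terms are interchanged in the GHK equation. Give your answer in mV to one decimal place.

Vm = 61.3 · log₁₀[(Σ P·[cation]ₒ + Σ P·[anion]ᵢ) / (Σ P·[cation]ᵢ + Σ P·[anion]ₒ)]
Numerator = 1×6.61 + 0.053×133 + 0.6×31.2 = 32.38
Denominator = 1×131 + 0.053×15.6 + 0.6×110 = 197.8
Vm = 61.3 · log₁₀(0.16367) = 61.3 × (-0.7860) = -48.18 mV

-48.2 mV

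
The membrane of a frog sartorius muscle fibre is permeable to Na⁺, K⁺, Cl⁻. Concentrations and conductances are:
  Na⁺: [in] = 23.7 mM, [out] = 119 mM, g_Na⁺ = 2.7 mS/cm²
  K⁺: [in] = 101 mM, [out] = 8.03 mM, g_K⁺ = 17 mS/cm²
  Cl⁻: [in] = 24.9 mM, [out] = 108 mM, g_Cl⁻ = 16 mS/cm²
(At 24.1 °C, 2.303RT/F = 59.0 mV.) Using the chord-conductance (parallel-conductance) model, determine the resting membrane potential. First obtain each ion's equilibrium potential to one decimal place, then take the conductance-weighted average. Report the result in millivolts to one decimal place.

E_Na⁺ = (59.0/1)·log₁₀(119/23.7) = 41.3 mV
E_K⁺ = (59.0/1)·log₁₀(8.03/101) = -64.9 mV
E_Cl⁻ = (59.0/-1)·log₁₀(108/24.9) = -37.6 mV
Vm = (Σ gᵢEᵢ)/(Σ gᵢ) = (2.7·41.3 + 17·-64.9 + 16·-37.6) / (2.7 + 17 + 16)
= -1593.39 / 35.7 = -44.63 mV

-44.6 mV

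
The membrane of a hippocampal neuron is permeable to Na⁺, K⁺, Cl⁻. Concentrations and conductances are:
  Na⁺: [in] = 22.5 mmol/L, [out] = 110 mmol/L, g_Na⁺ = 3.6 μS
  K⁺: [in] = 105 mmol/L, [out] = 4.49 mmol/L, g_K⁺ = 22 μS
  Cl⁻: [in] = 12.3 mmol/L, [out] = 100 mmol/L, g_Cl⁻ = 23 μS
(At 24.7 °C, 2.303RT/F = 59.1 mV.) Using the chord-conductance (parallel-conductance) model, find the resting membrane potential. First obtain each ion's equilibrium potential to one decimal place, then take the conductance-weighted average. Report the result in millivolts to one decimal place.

E_Na⁺ = (59.1/1)·log₁₀(110/22.5) = 40.7 mV
E_K⁺ = (59.1/1)·log₁₀(4.49/105) = -80.9 mV
E_Cl⁻ = (59.1/-1)·log₁₀(100/12.3) = -53.8 mV
Vm = (Σ gᵢEᵢ)/(Σ gᵢ) = (3.6·40.7 + 22·-80.9 + 23·-53.8) / (3.6 + 22 + 23)
= -2870.68 / 48.6 = -59.07 mV

-59.1 mV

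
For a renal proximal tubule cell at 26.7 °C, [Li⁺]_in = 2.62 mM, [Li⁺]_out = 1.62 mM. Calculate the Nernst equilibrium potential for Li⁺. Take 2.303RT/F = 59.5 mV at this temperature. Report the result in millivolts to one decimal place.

-12.4 mV

E = (59.5/z) · log₁₀([Li⁺]_out/[Li⁺]_in) with z = +1.
= (59.5/1) · log₁₀(1.62/2.62) = 59.50 · log₁₀(0.6183)
= 59.50 · (-0.2088) = -12.42 mV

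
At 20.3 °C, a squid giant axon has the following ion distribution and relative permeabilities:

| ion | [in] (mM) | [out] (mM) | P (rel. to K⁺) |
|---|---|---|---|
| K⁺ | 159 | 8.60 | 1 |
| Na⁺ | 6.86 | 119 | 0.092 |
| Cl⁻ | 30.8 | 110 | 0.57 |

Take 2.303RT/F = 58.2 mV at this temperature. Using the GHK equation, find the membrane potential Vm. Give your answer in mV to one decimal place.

-45.3 mV

Vm = 58.2 · log₁₀[(Σ P·[cation]ₒ + Σ P·[anion]ᵢ) / (Σ P·[cation]ᵢ + Σ P·[anion]ₒ)]
Numerator = 1×8.60 + 0.092×119 + 0.57×30.8 = 37.1
Denominator = 1×159 + 0.092×6.86 + 0.57×110 = 222.3
Vm = 58.2 · log₁₀(0.16689) = 58.2 × (-0.7776) = -45.26 mV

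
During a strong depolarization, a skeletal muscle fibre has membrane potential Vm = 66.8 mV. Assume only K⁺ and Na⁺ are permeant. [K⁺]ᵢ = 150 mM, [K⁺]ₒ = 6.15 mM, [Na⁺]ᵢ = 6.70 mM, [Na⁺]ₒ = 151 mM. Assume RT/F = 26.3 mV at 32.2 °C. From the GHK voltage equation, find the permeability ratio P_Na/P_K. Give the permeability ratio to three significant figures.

Let α = P_Na/P_K. GHK: Vm = 26.3·ln[(Kₒ + α·Naₒ)/(Kᵢ + α·Naᵢ)].
e^(Vm/26.3) = e^(66.8/26.3) = 12.679
So 12.679·(Kᵢ + α·Naᵢ) = Kₒ + α·Naₒ → α = (12.679·150.0 − 6.15) / (151.0 − 12.679·6.7)
α = (1902 − 6.15) / (151.0 − 84.95) = 1896/66.05 = 28.7

28.7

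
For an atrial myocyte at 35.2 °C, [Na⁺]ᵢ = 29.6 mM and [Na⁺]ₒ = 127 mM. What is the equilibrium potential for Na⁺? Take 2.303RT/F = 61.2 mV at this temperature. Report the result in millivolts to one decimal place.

38.7 mV

E = (61.2/z) · log₁₀([Na⁺]_out/[Na⁺]_in) with z = +1.
= (61.2/1) · log₁₀(127/29.6) = 61.20 · log₁₀(4.291)
= 61.20 · (0.6325) = 38.71 mV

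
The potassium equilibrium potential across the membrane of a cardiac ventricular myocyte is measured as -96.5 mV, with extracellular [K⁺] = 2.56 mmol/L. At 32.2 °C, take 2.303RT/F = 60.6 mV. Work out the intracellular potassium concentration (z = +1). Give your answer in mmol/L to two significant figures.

100 mmol/L

Nernst: E = (60.6/1) · log₁₀([out]/[in]), so log₁₀([out]/[in]) = -96.5 × 1 / 60.6 = -1.5924.
[out]/[in] = 10^(-1.5924) = 0.02556.
[in] = 2.56 / 0.02556 = 100.1 mmol/L.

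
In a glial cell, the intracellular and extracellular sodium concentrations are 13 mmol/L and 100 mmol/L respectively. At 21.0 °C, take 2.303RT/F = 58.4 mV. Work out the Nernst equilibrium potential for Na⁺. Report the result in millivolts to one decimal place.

51.7 mV

E = (58.4/z) · log₁₀([Na⁺]_out/[Na⁺]_in) with z = +1.
= (58.4/1) · log₁₀(100/13) = 58.40 · log₁₀(7.692)
= 58.40 · (0.8861) = 51.75 mV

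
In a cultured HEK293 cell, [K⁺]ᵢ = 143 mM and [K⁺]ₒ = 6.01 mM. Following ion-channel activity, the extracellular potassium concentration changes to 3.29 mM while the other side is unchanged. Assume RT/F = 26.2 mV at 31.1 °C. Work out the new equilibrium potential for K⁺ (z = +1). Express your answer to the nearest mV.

-99 mV

After the shift: [K⁺]_out = 3.29, [K⁺]_in = 143 mM.
E_new = (26.2/1)·ln(3.29/143) = 26.20 · (-3.7720) = -98.83 mV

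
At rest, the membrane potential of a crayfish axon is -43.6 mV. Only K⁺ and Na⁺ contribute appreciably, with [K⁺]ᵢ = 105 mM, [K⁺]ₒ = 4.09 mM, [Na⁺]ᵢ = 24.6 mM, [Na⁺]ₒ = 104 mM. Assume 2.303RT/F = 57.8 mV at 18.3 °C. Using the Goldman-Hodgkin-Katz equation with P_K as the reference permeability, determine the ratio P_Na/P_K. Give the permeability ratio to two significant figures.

Let α = P_Na/P_K. GHK: Vm = 57.8·log₁₀[(Kₒ + α·Naₒ)/(Kᵢ + α·Naᵢ)].
10^(Vm/57.8) = 10^(-43.6/57.8) = 0.17607
So 0.17607·(Kᵢ + α·Naᵢ) = Kₒ + α·Naₒ → α = (0.17607·105.0 − 4.09) / (104.0 − 0.17607·24.6)
α = (18.49 − 4.09) / (104.0 − 4.331) = 14.4/99.67 = 0.1444

0.14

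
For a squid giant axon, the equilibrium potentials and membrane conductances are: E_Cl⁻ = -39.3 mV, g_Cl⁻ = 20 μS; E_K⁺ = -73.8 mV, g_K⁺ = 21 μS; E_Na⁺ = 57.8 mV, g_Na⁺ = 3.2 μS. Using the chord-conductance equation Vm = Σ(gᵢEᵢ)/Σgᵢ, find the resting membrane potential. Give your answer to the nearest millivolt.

-49 mV

Σ gᵢEᵢ = 20·(-39.3) + 21·(-73.8) + 3.2·(57.8) = -2150.84
Σ gᵢ = 20 + 21 + 3.2 = 44.2
Vm = -2150.84 / 44.2 = -48.66 mV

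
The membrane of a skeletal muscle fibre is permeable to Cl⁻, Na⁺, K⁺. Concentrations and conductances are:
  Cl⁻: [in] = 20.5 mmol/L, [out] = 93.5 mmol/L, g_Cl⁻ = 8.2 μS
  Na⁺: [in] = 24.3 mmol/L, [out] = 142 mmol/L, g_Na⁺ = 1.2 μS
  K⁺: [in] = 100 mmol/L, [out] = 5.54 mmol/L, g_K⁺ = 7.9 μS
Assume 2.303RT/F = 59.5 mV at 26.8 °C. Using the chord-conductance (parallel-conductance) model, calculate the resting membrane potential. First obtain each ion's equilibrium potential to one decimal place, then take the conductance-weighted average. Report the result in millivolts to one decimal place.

-49.6 mV

E_Cl⁻ = (59.5/-1)·log₁₀(93.5/20.5) = -39.2 mV
E_Na⁺ = (59.5/1)·log₁₀(142/24.3) = 45.6 mV
E_K⁺ = (59.5/1)·log₁₀(5.54/100) = -74.8 mV
Vm = (Σ gᵢEᵢ)/(Σ gᵢ) = (8.2·-39.2 + 1.2·45.6 + 7.9·-74.8) / (8.2 + 1.2 + 7.9)
= -857.64 / 17.3 = -49.57 mV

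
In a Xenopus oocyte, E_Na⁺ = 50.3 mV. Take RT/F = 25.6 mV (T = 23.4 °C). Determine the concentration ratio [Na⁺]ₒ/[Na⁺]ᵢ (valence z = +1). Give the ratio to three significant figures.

ln([out]/[in]) = E·z/(25.6) = 50.3 × 1 / 25.6 = 1.9648
[out]/[in] = e^(1.9648) = 7.134

7.13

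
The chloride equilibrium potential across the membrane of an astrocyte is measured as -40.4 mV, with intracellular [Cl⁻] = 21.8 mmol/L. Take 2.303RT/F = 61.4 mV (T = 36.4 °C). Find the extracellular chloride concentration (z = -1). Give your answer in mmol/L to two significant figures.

Nernst: E = (61.4/-1) · log₁₀([out]/[in]), so log₁₀([out]/[in]) = -40.4 × -1 / 61.4 = 0.6580.
[out]/[in] = 10^(0.6580) = 4.55.
[out] = 4.55 × 21.8 = 99.18 mmol/L.

99 mmol/L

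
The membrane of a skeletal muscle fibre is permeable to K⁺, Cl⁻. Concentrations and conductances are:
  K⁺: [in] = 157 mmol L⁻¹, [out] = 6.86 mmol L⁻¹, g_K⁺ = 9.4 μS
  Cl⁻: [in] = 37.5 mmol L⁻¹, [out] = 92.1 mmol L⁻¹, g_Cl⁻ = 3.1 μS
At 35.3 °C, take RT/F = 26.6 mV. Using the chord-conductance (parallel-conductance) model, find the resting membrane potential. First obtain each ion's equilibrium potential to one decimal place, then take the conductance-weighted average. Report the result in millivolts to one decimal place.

E_K⁺ = (26.6/1)·ln(6.86/157) = -83.3 mV
E_Cl⁻ = (26.6/-1)·ln(92.1/37.5) = -23.9 mV
Vm = (Σ gᵢEᵢ)/(Σ gᵢ) = (9.4·-83.3 + 3.1·-23.9) / (9.4 + 3.1)
= -857.11 / 12.5 = -68.57 mV

-68.6 mV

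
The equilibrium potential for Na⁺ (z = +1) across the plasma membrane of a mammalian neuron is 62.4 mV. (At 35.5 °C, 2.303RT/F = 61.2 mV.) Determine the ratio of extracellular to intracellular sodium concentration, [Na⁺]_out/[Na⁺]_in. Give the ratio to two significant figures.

log₁₀([out]/[in]) = E·z/(61.2) = 62.4 × 1 / 61.2 = 1.0196
[out]/[in] = 10^(1.0196) = 10.46

10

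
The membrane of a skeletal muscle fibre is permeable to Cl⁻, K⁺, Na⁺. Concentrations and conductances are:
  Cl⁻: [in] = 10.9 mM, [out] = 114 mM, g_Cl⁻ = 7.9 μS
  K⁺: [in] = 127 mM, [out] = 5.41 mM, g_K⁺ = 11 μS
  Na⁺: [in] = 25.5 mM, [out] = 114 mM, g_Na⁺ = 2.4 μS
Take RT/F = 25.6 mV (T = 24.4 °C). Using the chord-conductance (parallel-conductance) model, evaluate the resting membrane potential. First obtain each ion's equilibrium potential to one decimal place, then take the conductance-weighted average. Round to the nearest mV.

E_Cl⁻ = (25.6/-1)·ln(114/10.9) = -60.1 mV
E_K⁺ = (25.6/1)·ln(5.41/127) = -80.8 mV
E_Na⁺ = (25.6/1)·ln(114/25.5) = 38.3 mV
Vm = (Σ gᵢEᵢ)/(Σ gᵢ) = (7.9·-60.1 + 11·-80.8 + 2.4·38.3) / (7.9 + 11 + 2.4)
= -1271.67 / 21.3 = -59.70 mV

-60 mV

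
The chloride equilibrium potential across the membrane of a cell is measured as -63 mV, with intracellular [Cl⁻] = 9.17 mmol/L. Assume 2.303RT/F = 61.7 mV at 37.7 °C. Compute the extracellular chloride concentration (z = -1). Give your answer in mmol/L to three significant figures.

96.3 mmol/L

Nernst: E = (61.7/-1) · log₁₀([out]/[in]), so log₁₀([out]/[in]) = -63.0 × -1 / 61.7 = 1.0211.
[out]/[in] = 10^(1.0211) = 10.5.
[out] = 10.5 × 9.17 = 96.26 mmol/L.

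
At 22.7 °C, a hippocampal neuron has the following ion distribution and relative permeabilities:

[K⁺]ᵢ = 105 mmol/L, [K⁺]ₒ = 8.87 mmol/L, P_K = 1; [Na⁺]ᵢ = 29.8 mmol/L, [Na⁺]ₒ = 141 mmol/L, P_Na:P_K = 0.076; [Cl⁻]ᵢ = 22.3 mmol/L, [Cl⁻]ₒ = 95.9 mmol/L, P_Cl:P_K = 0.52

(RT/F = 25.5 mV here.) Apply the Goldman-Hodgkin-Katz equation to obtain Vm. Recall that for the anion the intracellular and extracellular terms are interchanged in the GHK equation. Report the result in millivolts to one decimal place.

-41.2 mV

Vm = 25.5 · ln[(Σ P·[cation]ₒ + Σ P·[anion]ᵢ) / (Σ P·[cation]ᵢ + Σ P·[anion]ₒ)]
Numerator = 1×8.87 + 0.076×141 + 0.52×22.3 = 31.18
Denominator = 1×105 + 0.076×29.8 + 0.52×95.9 = 157.1
Vm = 25.5 · ln(0.19844) = 25.5 × (-1.6173) = -41.24 mV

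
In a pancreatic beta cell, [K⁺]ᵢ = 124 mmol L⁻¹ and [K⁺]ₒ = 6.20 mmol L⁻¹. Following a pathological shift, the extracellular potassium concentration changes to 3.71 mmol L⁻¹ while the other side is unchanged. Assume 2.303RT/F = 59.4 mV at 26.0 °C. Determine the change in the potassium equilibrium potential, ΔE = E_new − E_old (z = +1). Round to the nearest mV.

E_old = (59.4/1)·log₁₀(6.20/124) = -77.28 mV
E_new = (59.4/1)·log₁₀(3.71/124) = -90.53 mV
ΔE = -90.53 − (-77.28) = -13.25 mV

-13 mV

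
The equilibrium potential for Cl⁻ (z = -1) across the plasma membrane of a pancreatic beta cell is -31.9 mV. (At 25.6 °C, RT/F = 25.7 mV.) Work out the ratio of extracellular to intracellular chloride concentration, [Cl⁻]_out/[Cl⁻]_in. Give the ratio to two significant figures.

ln([out]/[in]) = E·z/(25.7) = -31.9 × -1 / 25.7 = 1.2412
[out]/[in] = e^(1.2412) = 3.46

3.5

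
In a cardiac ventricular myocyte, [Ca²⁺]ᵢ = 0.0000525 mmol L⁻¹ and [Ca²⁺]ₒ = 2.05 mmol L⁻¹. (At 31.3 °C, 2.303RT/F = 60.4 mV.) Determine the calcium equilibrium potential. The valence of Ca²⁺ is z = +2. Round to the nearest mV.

139 mV

E = (60.4/z) · log₁₀([Ca²⁺]_out/[Ca²⁺]_in) with z = +2.
= (60.4/2) · log₁₀(2.05/0.0000525) = 30.20 · log₁₀(3.905e+04)
= 30.20 · (4.5916) = 138.67 mV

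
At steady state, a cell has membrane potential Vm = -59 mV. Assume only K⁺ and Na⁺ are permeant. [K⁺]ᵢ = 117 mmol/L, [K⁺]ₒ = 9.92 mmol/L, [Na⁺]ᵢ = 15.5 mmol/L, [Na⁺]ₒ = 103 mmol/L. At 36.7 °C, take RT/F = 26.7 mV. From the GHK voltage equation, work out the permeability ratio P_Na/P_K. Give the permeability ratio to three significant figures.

Let α = P_Na/P_K. GHK: Vm = 26.7·ln[(Kₒ + α·Naₒ)/(Kᵢ + α·Naᵢ)].
e^(Vm/26.7) = e^(-59.0/26.7) = 0.10973
So 0.10973·(Kᵢ + α·Naᵢ) = Kₒ + α·Naₒ → α = (0.10973·117.0 − 9.92) / (103.0 − 0.10973·15.5)
α = (12.84 − 9.92) / (103.0 − 1.701) = 2.918/101.3 = 0.02881

0.0288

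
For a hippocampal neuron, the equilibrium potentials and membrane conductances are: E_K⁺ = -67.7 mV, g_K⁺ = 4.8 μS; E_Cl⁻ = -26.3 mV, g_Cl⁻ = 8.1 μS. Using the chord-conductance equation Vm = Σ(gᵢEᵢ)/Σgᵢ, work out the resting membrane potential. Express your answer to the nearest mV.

Σ gᵢEᵢ = 4.8·(-67.7) + 8.1·(-26.3) = -537.99
Σ gᵢ = 4.8 + 8.1 = 12.9
Vm = -537.99 / 12.9 = -41.70 mV

-42 mV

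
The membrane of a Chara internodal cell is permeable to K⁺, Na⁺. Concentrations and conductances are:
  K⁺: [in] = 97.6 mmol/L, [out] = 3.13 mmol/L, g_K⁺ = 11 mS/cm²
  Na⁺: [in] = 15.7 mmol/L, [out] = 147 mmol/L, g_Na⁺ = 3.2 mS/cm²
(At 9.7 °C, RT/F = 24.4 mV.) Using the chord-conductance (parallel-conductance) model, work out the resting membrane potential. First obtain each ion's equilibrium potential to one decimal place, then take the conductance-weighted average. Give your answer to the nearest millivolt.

E_K⁺ = (24.4/1)·ln(3.13/97.6) = -83.9 mV
E_Na⁺ = (24.4/1)·ln(147/15.7) = 54.6 mV
Vm = (Σ gᵢEᵢ)/(Σ gᵢ) = (11·-83.9 + 3.2·54.6) / (11 + 3.2)
= -748.18 / 14.2 = -52.69 mV

-53 mV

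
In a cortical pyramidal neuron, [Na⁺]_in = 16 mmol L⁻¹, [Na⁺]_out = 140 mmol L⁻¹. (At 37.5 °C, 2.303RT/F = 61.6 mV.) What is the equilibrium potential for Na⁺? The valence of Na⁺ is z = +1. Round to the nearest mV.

58 mV

E = (61.6/z) · log₁₀([Na⁺]_out/[Na⁺]_in) with z = +1.
= (61.6/1) · log₁₀(140/16) = 61.60 · log₁₀(8.75)
= 61.60 · (0.9420) = 58.03 mV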